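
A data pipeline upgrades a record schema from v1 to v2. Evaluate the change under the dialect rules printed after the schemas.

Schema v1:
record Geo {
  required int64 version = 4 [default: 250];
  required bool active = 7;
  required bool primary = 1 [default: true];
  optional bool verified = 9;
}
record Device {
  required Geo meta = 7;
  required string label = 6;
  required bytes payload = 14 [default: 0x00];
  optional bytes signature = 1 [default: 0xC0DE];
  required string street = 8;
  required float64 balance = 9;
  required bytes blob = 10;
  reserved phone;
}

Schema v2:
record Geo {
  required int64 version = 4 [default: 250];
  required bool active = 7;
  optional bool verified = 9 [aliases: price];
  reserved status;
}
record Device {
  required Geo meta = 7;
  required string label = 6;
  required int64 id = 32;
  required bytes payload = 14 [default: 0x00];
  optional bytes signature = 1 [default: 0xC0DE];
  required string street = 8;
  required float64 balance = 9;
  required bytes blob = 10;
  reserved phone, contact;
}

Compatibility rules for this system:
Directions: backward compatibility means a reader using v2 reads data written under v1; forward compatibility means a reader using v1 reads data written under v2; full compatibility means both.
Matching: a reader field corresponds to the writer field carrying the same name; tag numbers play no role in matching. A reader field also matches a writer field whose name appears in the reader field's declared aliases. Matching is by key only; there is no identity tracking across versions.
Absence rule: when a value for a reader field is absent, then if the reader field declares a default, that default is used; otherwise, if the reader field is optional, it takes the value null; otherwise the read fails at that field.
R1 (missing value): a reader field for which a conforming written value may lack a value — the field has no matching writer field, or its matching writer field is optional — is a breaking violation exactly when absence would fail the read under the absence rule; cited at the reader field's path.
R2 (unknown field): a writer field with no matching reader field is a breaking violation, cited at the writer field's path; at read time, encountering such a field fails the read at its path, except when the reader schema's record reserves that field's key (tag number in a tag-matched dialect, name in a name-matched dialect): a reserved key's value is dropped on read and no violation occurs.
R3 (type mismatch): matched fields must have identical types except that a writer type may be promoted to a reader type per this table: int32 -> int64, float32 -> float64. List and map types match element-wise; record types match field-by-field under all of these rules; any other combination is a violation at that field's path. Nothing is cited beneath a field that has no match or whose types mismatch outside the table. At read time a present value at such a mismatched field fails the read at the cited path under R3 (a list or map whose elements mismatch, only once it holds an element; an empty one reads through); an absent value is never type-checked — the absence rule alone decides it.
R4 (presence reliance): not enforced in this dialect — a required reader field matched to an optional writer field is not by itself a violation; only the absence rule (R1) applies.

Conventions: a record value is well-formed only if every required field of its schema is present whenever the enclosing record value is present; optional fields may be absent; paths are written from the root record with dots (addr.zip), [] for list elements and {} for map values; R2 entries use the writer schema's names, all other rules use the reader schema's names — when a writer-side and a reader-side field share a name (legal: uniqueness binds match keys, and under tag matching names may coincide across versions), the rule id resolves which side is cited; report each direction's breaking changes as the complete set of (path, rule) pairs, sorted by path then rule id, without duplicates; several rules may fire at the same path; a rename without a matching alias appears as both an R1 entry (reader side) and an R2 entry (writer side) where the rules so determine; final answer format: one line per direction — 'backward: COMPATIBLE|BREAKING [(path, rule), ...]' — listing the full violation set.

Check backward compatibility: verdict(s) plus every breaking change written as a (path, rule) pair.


backward: BREAKING [(id, R1), (meta.primary, R2)]

arrows below run writer -> reader for Device
checking backward for Device: reader v2 against writer v1:
  writer required, Geo -> Geo: reader meta maps from writer meta
  writer required, string -> string: reader label maps from writer label
  no writer field matches reader id
  writer required, bytes -> bytes: reader payload maps from writer payload
  writer optional, bytes -> bytes: reader signature maps from writer signature
  writer required, string -> string: reader street maps from writer street
  writer required, float64 -> float64: reader balance maps from writer balance
  writer required, bytes -> bytes: reader blob maps from writer blob
  writer required, int64 -> int64: reader meta.version maps from writer meta.version
  writer required, bool -> bool: reader meta.active maps from writer meta.active
  writer optional, bool -> bool: reader meta.verified maps from writer meta.verified
  leftover writer field: meta.primary
  rule R1 violated at id
  rule R2 violated at meta.primary
  => 2 violation(s): backward is BREAKING for Device


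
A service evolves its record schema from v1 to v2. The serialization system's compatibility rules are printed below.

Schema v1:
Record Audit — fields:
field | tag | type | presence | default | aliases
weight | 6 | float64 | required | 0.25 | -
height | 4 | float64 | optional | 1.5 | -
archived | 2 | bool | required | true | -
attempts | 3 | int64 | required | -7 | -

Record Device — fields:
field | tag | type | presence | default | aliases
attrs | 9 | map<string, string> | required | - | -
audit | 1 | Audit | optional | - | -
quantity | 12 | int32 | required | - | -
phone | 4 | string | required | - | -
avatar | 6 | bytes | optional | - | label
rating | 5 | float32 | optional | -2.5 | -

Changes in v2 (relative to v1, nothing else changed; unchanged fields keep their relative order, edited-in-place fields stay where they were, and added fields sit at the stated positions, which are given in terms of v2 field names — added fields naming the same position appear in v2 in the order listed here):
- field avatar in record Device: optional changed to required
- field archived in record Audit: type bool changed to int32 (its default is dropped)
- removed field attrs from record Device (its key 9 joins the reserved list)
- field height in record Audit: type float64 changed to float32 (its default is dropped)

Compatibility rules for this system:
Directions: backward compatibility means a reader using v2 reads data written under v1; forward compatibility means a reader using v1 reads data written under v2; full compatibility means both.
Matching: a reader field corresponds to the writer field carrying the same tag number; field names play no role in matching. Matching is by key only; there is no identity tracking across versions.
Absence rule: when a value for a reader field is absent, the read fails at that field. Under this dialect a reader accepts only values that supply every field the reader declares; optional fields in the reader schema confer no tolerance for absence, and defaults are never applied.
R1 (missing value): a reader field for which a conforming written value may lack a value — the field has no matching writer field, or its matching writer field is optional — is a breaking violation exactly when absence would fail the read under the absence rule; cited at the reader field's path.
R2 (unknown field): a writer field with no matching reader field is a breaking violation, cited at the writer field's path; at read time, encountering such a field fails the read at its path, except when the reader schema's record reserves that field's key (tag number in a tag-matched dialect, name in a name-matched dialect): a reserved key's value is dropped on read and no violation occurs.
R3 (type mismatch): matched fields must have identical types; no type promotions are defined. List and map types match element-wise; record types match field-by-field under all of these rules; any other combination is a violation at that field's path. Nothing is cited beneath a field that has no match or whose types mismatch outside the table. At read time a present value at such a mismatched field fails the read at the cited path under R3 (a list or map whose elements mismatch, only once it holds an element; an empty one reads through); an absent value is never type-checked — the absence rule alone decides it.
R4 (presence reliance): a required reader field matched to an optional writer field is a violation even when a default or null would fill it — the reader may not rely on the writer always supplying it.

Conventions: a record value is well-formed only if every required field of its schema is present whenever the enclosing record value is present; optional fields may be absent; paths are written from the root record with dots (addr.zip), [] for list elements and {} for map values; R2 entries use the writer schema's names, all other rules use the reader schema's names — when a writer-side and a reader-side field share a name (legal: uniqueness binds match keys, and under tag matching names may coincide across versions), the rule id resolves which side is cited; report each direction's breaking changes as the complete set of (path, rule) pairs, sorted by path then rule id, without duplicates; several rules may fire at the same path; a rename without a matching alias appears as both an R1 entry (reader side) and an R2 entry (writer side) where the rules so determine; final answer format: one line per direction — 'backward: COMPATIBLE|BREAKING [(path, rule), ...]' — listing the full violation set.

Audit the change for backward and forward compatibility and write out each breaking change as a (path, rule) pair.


backward: BREAKING [(audit, R1), (audit.archived, R3), (audit.height, R1), (audit.height, R3), (avatar, R1), (avatar, R4), (rating, R1)]; forward: BREAKING [(attrs, R1), (audit, R1), (audit.archived, R3), (audit.height, R1), (audit.height, R3), (rating, R1)]

in Device below, arrows point writer -> reader
backward for Device (reader v2, writer v1):
  audit: Audit -> Audit, writer optional; from audit
  quantity: int32 -> int32, writer required; from quantity
  phone: string -> string, writer required; from phone
  avatar: bytes -> bytes, writer optional; from avatar
  rating: float32 -> float32, writer optional; from rating
  attrs (writer side), unknown to reader
  audit.weight: float64 -> float64, writer required; from audit.weight
  audit.height: float64 -> float32, writer optional; from audit.height
  audit.archived: bool -> int32, writer required; from audit.archived
  audit.attempts: int64 -> int64, writer required; from audit.attempts
  breaking: (audit, R1)
  breaking: (audit.archived, R3)
  breaking: (audit.height, R1)
  breaking: (audit.height, R3)
  breaking: (avatar, R1)
  breaking: (avatar, R4)
  breaking: (rating, R1)
  backward on Device therefore BREAKING (7)
forward for Device (reader v1, writer v2):
  attrs: no writer-side match
  audit: Audit -> Audit, writer optional; from audit
  quantity: int32 -> int32, writer required; from quantity
  phone: string -> string, writer required; from phone
  avatar: bytes -> bytes, writer required; from avatar
  rating: float32 -> float32, writer optional; from rating
  audit.weight: float64 -> float64, writer required; from audit.weight
  audit.height: float32 -> float64, writer optional; from audit.height
  audit.archived: int32 -> bool, writer required; from audit.archived
  audit.attempts: int64 -> int64, writer required; from audit.attempts
  breaking: (attrs, R1)
  breaking: (audit, R1)
  breaking: (audit.archived, R3)
  breaking: (audit.height, R1)
  breaking: (audit.height, R3)
  breaking: (rating, R1)
  forward on Device therefore BREAKING (6)


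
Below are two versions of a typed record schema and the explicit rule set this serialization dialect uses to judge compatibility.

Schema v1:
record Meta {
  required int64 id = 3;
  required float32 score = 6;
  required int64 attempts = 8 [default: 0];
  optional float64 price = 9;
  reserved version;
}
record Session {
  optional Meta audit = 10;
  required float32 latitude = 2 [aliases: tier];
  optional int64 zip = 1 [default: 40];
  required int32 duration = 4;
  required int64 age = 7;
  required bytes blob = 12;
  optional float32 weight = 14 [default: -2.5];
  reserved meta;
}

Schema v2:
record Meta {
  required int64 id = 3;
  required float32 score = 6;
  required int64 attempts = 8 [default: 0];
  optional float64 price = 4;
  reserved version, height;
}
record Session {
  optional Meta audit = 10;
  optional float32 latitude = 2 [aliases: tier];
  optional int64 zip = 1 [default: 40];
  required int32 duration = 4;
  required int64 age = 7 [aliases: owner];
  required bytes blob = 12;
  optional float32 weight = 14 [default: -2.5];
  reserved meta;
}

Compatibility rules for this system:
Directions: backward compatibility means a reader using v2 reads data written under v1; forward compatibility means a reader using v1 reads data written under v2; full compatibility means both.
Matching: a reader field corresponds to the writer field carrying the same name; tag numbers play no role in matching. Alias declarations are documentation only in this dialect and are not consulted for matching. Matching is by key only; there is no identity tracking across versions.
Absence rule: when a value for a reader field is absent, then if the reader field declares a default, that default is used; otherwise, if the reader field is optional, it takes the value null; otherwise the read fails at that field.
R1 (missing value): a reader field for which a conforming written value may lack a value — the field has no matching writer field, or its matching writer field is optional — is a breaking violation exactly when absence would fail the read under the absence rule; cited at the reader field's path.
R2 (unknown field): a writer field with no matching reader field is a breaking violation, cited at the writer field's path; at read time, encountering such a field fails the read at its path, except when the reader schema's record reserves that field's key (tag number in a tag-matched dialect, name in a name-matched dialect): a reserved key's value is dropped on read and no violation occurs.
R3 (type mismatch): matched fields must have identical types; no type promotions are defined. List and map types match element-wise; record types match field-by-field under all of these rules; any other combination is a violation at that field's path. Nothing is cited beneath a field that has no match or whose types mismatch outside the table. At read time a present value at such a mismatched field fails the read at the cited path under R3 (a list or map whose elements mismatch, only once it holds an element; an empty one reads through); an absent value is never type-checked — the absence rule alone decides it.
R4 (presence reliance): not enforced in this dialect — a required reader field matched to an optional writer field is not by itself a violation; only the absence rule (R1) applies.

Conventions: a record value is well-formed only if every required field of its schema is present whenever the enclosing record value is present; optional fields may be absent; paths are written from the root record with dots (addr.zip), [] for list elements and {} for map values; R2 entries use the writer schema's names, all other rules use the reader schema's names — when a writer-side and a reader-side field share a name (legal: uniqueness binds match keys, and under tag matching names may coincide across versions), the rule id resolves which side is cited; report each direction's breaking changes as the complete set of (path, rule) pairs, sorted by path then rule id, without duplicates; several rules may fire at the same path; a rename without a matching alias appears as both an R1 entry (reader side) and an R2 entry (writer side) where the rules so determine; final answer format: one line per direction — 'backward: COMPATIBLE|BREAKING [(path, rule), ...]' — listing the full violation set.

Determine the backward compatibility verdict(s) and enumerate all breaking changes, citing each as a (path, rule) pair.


each type pair in Session: writer, then reader
backward analysis of Session with v2 as reader and v1 as writer:
  audit <- audit (Meta -> Meta, writer optional)
  latitude <- latitude (float32 -> float32, writer required)
  zip <- zip (int64 -> int64, writer optional)
  duration <- duration (int32 -> int32, writer required)
  age <- age (int64 -> int64, writer required)
  blob <- blob (bytes -> bytes, writer required)
  weight <- weight (float32 -> float32, writer optional)
  audit.id <- audit.id (int64 -> int64, writer required)
  audit.score <- audit.score (float32 -> float32, writer required)
  audit.attempts <- audit.attempts (int64 -> int64, writer required)
  audit.price <- audit.price (float64 -> float64, writer optional)
  nothing fires on Session: backward is COMPATIBLE
the other Session changes do not affect what is asked:
  field price in record Meta: tag 9 changed to 4 -> fires no rule on Session, leaving the asked answer as it is
  field latitude in record Session: required changed to optional -> matters only for Session's forward compatibility — outside the asked direction

backward: COMPATIBLE []


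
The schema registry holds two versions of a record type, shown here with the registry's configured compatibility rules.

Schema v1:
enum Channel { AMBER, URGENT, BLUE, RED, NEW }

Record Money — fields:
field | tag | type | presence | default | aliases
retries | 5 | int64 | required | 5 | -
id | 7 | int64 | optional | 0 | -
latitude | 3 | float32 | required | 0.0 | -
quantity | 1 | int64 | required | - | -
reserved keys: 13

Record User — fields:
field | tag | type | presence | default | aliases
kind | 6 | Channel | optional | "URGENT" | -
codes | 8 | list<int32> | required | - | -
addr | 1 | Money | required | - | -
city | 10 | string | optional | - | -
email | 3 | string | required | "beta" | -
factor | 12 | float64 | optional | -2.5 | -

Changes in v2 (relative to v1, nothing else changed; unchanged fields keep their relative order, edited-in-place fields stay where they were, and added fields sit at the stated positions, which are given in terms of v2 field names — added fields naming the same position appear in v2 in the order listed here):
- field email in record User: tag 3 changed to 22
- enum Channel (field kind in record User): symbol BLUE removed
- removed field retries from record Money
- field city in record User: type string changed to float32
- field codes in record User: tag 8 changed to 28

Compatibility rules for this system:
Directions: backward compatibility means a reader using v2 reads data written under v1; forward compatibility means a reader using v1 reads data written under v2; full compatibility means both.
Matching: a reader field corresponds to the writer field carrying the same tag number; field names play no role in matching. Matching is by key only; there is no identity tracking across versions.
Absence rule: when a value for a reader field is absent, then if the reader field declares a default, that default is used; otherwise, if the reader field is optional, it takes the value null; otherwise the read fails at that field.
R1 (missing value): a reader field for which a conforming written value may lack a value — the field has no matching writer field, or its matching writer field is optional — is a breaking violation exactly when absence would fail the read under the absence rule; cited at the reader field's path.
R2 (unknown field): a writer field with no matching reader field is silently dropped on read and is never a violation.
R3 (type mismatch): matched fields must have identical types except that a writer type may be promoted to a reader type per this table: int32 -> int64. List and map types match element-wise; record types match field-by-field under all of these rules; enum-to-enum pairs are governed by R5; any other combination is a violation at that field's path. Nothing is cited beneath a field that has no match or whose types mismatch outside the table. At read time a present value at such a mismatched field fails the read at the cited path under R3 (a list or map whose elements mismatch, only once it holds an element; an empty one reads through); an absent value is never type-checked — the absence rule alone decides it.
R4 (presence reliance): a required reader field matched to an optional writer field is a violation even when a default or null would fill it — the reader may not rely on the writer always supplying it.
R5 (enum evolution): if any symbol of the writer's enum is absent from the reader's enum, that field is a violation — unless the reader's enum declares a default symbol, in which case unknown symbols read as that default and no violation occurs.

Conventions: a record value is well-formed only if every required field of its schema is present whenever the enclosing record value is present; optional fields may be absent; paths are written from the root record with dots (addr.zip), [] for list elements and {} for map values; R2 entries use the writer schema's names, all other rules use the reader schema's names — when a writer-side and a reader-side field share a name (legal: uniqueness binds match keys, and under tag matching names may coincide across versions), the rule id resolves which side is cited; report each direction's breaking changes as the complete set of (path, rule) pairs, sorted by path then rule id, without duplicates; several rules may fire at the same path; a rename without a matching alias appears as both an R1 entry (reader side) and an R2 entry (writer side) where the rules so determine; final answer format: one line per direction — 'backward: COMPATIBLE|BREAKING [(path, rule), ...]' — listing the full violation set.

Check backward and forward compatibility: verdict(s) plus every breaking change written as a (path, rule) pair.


backward: BREAKING [(city, R3), (codes, R1), (kind, R5)]; forward: BREAKING [(city, R3), (codes, R1)]

arrows below run writer -> reader for User
backward pass over User, reader schema v2, writer schema v1:
  Channel -> Channel, writer optional: kind aligns to kind
  codes: no writer match
  Money -> Money, writer required: addr aligns to addr
  string -> float32, writer optional: city aligns to city
  email: no writer match
  float64 -> float64, writer optional: factor aligns to factor
  writer field codes has no reader counterpart
  writer field email has no reader counterpart
  int64 -> int64, writer optional: addr.id aligns to addr.id
  float32 -> float32, writer required: addr.latitude aligns to addr.latitude
  int64 -> int64, writer required: addr.quantity aligns to addr.quantity
  writer field addr.retries has no reader counterpart
  breaking: (city, R3)
  breaking: (codes, R1)
  breaking: (kind, R5)
  => backward verdict for User: BREAKING, 3 violation(s)
forward pass over User, reader schema v1, writer schema v2:
  Channel -> Channel, writer optional: kind aligns to kind
  codes: no writer match
  Money -> Money, writer required: addr aligns to addr
  float32 -> string, writer optional: city aligns to city
  email: no writer match
  float64 -> float64, writer optional: factor aligns to factor
  writer field codes has no reader counterpart
  writer field email has no reader counterpart
  addr.retries: no writer match
  int64 -> int64, writer optional: addr.id aligns to addr.id
  float32 -> float32, writer required: addr.latitude aligns to addr.latitude
  int64 -> int64, writer required: addr.quantity aligns to addr.quantity
  breaking: (city, R3)
  breaking: (codes, R1)
  => forward verdict for User: BREAKING, 2 violation(s)


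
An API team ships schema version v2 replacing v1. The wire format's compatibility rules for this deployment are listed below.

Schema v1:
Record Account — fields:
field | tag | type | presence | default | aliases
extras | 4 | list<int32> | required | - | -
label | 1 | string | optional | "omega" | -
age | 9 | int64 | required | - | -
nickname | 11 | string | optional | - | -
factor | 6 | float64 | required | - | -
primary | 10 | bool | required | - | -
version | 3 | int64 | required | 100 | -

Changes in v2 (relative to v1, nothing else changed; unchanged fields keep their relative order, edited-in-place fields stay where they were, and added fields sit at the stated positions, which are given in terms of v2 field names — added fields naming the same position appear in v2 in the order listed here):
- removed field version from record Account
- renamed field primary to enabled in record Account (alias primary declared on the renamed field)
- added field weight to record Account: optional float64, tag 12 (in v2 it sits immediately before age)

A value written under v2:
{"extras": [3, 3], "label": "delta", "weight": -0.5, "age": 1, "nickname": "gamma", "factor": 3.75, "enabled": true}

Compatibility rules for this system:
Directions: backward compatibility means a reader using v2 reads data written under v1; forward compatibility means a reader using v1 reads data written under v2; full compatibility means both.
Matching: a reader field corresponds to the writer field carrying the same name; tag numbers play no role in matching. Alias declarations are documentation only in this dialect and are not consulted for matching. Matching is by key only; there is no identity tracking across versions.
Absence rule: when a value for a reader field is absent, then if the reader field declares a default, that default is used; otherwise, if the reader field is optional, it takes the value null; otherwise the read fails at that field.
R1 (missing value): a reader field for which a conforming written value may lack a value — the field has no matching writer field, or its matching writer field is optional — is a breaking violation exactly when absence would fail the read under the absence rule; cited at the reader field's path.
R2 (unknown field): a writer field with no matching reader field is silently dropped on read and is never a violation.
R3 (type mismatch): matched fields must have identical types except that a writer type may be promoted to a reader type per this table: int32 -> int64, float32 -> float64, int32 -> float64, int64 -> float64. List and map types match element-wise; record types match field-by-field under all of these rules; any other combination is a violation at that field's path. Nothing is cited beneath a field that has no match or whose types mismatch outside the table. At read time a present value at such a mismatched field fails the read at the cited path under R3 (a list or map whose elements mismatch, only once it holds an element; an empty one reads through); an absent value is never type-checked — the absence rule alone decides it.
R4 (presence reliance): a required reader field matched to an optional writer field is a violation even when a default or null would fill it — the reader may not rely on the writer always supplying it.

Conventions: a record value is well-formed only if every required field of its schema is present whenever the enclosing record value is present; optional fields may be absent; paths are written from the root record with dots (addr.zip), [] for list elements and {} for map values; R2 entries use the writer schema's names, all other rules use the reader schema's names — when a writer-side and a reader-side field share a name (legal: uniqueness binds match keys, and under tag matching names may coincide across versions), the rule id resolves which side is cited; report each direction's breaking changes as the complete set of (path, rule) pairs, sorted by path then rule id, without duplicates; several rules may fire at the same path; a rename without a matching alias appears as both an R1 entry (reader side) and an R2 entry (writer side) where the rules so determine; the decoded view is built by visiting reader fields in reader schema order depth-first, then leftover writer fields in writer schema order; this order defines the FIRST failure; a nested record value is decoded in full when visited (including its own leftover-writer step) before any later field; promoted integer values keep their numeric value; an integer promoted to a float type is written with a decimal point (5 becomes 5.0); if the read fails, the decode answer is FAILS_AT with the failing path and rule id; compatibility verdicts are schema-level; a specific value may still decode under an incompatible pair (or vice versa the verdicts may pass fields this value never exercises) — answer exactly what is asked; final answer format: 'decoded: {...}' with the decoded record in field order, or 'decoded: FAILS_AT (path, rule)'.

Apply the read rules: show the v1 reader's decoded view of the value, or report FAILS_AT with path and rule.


the writer's type comes first in each Account pair
migrating the Account value to v1:
  extras := [3, 3]
  label := "delta"
  age := 1
  nickname := "gamma"
  factor := 3.75
  read fails at primary under R1 (no fill)
  => FAILS_AT (primary, R1)
the rest of the Account diff is inert for this question:
  removed field version from record Account -> fires no rule on Account under this dialect and leaves the result unchanged
  added field weight to record Account: optional float64, tag 12 (in v2 it sits immediately before age) -> fires no rule on Account under this dialect and leaves the result unchanged

decoded: FAILS_AT (primary, R1)


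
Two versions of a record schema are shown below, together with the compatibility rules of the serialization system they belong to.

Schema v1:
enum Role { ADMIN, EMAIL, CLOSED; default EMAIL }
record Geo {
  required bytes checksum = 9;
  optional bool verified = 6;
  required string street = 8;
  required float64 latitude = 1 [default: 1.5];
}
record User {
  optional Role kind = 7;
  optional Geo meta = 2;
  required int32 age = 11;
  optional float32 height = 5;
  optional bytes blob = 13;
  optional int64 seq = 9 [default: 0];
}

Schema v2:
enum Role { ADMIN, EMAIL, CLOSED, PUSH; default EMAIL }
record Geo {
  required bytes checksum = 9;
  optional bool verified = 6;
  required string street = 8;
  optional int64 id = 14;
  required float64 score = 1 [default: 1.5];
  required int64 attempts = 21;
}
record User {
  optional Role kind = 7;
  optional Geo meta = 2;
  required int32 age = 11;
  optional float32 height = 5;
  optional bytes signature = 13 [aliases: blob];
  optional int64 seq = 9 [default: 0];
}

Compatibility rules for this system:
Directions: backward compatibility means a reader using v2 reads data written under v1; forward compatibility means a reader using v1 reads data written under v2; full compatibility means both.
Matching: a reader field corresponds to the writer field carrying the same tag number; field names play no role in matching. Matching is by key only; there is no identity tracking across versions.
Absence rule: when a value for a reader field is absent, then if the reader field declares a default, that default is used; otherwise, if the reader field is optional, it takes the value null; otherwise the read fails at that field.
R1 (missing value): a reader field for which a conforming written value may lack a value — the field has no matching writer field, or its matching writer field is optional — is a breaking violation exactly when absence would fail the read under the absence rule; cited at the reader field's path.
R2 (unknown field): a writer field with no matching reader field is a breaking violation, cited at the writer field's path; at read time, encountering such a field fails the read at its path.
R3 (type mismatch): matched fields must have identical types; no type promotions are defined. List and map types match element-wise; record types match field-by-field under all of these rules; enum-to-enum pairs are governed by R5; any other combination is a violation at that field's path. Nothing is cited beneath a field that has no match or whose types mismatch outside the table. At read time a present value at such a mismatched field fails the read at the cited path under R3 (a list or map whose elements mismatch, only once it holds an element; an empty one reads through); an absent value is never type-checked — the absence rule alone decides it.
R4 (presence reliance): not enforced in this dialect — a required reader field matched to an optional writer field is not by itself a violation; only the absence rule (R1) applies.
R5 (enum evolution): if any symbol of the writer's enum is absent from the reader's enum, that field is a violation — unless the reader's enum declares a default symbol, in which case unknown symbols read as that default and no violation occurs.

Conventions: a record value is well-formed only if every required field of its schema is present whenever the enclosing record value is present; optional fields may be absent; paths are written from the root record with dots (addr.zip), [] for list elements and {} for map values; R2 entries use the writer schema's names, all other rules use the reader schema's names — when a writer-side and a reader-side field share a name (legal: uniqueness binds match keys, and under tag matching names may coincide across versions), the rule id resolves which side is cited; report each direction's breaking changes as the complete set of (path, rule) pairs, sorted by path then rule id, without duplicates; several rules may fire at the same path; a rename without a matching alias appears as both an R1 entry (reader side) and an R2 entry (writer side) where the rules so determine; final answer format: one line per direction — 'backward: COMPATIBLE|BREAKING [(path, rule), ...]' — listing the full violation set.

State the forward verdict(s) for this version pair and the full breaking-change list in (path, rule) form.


forward: BREAKING [(meta.attempts, R2), (meta.id, R2)]

in User below, arrows point writer -> reader
checking forward for User: reader v1 against writer v2:
  writer optional, Role -> Role: reader kind maps from writer kind
  writer optional, Geo -> Geo: reader meta maps from writer meta
  writer required, int32 -> int32: reader age maps from writer age
  writer optional, float32 -> float32: reader height maps from writer height
  writer optional, bytes -> bytes: reader blob maps from writer signature
  writer optional, int64 -> int64: reader seq maps from writer seq
  writer required, bytes -> bytes: reader meta.checksum maps from writer meta.checksum
  writer optional, bool -> bool: reader meta.verified maps from writer meta.verified
  writer required, string -> string: reader meta.street maps from writer meta.street
  writer required, float64 -> float64: reader meta.latitude maps from writer meta.score
  leftover writer field: meta.id
  leftover writer field: meta.attempts
  breaking: (meta.attempts, R2)
  breaking: (meta.id, R2)
  => 2 violation(s): forward is BREAKING for User
the other User changes do not affect what is asked:
  renamed field latitude to score in record Geo -> triggers nothing under User's printed rules — same verdict
  renamed field blob to signature in record User (alias blob declared on the renamed field) -> triggers nothing under User's printed rules — same verdict
  enum Role (field kind in record User): symbol PUSH added -> triggers nothing under User's printed rules — same verdict


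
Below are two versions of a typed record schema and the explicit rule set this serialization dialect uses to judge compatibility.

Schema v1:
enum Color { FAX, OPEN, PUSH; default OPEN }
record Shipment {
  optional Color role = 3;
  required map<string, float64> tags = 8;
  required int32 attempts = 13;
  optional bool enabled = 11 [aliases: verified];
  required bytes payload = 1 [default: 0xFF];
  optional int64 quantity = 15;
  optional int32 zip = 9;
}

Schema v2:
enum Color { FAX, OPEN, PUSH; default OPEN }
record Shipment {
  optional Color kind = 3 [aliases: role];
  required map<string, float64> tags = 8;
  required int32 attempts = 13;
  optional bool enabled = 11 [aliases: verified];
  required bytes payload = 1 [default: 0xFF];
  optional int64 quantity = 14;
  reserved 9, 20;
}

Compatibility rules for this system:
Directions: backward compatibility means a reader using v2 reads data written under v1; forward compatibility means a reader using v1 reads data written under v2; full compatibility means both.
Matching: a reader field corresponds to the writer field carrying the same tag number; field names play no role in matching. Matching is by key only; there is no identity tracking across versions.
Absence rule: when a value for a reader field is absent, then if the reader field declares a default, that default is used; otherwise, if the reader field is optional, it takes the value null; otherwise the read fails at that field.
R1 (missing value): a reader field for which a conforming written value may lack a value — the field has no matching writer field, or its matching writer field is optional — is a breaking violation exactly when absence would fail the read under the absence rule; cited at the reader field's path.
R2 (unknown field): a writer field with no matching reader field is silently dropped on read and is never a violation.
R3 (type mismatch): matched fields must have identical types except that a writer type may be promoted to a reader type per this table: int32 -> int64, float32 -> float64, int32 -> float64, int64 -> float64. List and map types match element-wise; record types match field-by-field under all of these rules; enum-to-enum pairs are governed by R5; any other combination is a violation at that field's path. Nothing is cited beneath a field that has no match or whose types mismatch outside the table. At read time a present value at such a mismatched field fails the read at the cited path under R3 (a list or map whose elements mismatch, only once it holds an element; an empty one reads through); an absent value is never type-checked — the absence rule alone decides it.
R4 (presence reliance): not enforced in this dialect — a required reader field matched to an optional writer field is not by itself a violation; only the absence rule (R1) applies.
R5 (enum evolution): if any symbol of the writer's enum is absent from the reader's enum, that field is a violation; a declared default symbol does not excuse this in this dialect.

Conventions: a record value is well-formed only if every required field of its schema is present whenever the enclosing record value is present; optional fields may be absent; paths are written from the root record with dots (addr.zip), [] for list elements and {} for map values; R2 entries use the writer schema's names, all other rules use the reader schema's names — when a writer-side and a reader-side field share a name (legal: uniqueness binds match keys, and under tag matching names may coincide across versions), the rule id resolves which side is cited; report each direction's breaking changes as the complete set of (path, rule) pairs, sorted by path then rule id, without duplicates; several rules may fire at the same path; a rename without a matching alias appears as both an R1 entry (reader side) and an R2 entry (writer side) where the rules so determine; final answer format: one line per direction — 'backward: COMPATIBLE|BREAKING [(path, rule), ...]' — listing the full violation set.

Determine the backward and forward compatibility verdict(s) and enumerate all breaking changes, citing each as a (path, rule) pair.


each type pair in Shipment: writer, then reader
backward for Shipment (reader v2, writer v1):
  kind: paired with writer role (Color -> Color; writer optional)
  tags: paired with writer tags (map<string, float64> -> map<string, float64>; writer required)
  attempts: paired with writer attempts (int32 -> int32; writer required)
  enabled: paired with writer enabled (bool -> bool; writer optional)
  payload: paired with writer payload (bytes -> bytes; writer required)
  quantity has no writer counterpart
  writer field quantity has no reader counterpart
  writer field zip has no reader counterpart
  => backward: COMPATIBLE
forward for Shipment (reader v1, writer v2):
  role: paired with writer kind (Color -> Color; writer optional)
  tags: paired with writer tags (map<string, float64> -> map<string, float64>; writer required)
  attempts: paired with writer attempts (int32 -> int32; writer required)
  enabled: paired with writer enabled (bool -> bool; writer optional)
  payload: paired with writer payload (bytes -> bytes; writer required)
  quantity has no writer counterpart
  zip has no writer counterpart
  writer field quantity has no reader counterpart
  => forward: COMPATIBLE

backward: COMPATIBLE []; forward: COMPATIBLE []
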